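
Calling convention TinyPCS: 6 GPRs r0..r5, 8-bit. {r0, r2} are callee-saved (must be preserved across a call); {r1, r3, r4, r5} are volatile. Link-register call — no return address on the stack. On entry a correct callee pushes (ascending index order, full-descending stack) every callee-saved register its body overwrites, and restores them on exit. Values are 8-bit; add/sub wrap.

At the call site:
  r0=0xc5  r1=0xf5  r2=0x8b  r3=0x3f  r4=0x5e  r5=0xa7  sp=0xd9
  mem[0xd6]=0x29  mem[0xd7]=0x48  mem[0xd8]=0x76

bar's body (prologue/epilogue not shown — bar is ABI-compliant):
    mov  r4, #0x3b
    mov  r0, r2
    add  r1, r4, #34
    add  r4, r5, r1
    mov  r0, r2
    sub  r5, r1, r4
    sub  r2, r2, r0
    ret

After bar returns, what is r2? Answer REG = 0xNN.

REG = 0x8b

prologue: push r0 -> mem[0xd8]=0xc5, sp=0xd8
prologue: push r2 -> mem[0xd7]=0x8b, sp=0xd7
body[0] mov  r4, #0x3b -> r4=0x3b
body[1] mov  r0, r2 -> r0=0x8b
body[2] add  r1, r4, #34 -> r1=0x5d
body[3] add  r4, r5, r1 -> r4=0x04
body[4] mov  r0, r2 -> r0=0x8b
body[5] sub  r5, r1, r4 -> r5=0x59
body[6] sub  r2, r2, r0 -> r2=0x00
epilogue: pop r2=0x8b, sp=0xd8
epilogue: pop r0=0xc5, sp=0xd9
r2 is callee-saved -> restored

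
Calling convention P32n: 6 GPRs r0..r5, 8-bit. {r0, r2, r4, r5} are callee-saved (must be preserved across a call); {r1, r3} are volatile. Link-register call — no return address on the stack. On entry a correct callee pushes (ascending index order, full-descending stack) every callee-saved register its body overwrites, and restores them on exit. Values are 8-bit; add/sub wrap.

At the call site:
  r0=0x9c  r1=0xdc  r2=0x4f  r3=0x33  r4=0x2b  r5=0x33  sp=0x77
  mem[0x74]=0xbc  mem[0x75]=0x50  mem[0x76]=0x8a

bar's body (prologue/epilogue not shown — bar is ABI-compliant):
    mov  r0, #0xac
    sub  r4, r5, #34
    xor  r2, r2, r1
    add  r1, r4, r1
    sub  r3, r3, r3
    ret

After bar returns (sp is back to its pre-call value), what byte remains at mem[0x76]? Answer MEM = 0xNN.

MEM = 0x9c

prologue: push r0 -> mem[0x76]=0x9c, sp=0x76
prologue: push r2 -> mem[0x75]=0x4f, sp=0x75
prologue: push r4 -> mem[0x74]=0x2b, sp=0x74
body[0] mov  r0, #0xac -> r0=0xac
body[1] sub  r4, r5, #34 -> r4=0x11
body[2] xor  r2, r2, r1 -> r2=0x93
body[3] add  r1, r4, r1 -> r1=0xed
body[4] sub  r3, r3, r3 -> r3=0x00
epilogue: pop r4=0x2b, sp=0x75
epilogue: pop r2=0x4f, sp=0x76
epilogue: pop r0=0x9c, sp=0x77
prologue pushed ['r0', 'r2', 'r4'] at ['0x76', '0x75', '0x74']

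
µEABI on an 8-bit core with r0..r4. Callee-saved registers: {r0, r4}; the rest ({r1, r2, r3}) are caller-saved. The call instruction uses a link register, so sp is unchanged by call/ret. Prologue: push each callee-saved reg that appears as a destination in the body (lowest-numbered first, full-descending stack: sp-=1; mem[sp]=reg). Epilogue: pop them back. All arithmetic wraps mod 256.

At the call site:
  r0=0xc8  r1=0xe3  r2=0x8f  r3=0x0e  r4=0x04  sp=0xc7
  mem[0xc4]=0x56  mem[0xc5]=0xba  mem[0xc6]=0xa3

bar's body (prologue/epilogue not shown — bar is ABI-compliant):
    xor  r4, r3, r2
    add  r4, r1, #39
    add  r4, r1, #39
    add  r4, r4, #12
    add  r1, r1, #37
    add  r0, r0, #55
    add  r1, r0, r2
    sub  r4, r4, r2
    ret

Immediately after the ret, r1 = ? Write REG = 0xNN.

REG = 0x8e

prologue: push r0 -> mem[0xc6]=0xc8, sp=0xc6
prologue: push r4 -> mem[0xc5]=0x04, sp=0xc5
body[0] xor  r4, r3, r2 -> r4=0x81
body[1] add  r4, r1, #39 -> r4=0x0a
body[2] add  r4, r1, #39 -> r4=0x0a
body[3] add  r4, r4, #12 -> r4=0x16
body[4] add  r1, r1, #37 -> r1=0x08
body[5] add  r0, r0, #55 -> r0=0xff
body[6] add  r1, r0, r2 -> r1=0x8e
body[7] sub  r4, r4, r2 -> r4=0x87
epilogue: pop r4=0x04, sp=0xc6
epilogue: pop r0=0xc8, sp=0xc7
r1 is caller-saved -> body value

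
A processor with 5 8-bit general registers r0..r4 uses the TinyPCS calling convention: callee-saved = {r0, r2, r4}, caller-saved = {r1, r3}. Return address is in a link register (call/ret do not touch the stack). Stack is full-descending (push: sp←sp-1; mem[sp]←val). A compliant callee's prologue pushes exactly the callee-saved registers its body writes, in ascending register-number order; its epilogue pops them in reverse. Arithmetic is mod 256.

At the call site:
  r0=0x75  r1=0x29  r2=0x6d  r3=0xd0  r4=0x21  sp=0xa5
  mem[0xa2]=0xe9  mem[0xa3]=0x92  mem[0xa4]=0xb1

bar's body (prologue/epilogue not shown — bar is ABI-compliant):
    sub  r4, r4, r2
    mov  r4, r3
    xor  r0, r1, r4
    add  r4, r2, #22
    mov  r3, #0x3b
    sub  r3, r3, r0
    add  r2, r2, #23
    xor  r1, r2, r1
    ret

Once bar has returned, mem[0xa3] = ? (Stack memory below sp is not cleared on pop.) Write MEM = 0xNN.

MEM = 0x6d

prologue: push r0 -> mem[0xa4]=0x75, sp=0xa4
prologue: push r2 -> mem[0xa3]=0x6d, sp=0xa3
prologue: push r4 -> mem[0xa2]=0x21, sp=0xa2
body[0] sub  r4, r4, r2 -> r4=0xb4
body[1] mov  r4, r3 -> r4=0xd0
body[2] xor  r0, r1, r4 -> r0=0xf9
body[3] add  r4, r2, #22 -> r4=0x83
body[4] mov  r3, #0x3b -> r3=0x3b
body[5] sub  r3, r3, r0 -> r3=0x42
body[6] add  r2, r2, #23 -> r2=0x84
body[7] xor  r1, r2, r1 -> r1=0xad
epilogue: pop r4=0x21, sp=0xa3
epilogue: pop r2=0x6d, sp=0xa4
epilogue: pop r0=0x75, sp=0xa5
prologue pushed ['r0', 'r2', 'r4'] at ['0xa4', '0xa3', '0xa2']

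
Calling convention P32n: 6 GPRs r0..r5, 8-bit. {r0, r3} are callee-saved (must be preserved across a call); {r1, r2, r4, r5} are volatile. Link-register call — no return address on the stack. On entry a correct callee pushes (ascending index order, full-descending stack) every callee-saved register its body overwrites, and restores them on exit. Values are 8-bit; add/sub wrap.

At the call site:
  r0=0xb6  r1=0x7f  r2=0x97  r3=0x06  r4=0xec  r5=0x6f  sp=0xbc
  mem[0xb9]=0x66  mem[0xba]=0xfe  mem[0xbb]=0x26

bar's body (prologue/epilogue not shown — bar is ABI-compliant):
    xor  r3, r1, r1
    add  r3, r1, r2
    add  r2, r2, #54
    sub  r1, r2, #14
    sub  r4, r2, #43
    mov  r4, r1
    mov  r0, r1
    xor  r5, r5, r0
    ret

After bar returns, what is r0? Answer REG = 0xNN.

prologue: push r0 → mem[0xbb]=0xb6, sp=0xbb
prologue: push r3 → mem[0xba]=0x06, sp=0xba
body[0] xor  r3, r1, r1 → r3=0x00
body[1] add  r3, r1, r2 → r3=0x16
body[2] add  r2, r2, #54 → r2=0xcd
body[3] sub  r1, r2, #14 → r1=0xbf
body[4] sub  r4, r2, #43 → r4=0xa2
body[5] mov  r4, r1 → r4=0xbf
body[6] mov  r0, r1 → r0=0xbf
body[7] xor  r5, r5, r0 → r5=0xd0
epilogue: pop r3=0x06, sp=0xbb
epilogue: pop r0=0xb6, sp=0xbc
r0 is callee-saved → restored

REG = 0xb6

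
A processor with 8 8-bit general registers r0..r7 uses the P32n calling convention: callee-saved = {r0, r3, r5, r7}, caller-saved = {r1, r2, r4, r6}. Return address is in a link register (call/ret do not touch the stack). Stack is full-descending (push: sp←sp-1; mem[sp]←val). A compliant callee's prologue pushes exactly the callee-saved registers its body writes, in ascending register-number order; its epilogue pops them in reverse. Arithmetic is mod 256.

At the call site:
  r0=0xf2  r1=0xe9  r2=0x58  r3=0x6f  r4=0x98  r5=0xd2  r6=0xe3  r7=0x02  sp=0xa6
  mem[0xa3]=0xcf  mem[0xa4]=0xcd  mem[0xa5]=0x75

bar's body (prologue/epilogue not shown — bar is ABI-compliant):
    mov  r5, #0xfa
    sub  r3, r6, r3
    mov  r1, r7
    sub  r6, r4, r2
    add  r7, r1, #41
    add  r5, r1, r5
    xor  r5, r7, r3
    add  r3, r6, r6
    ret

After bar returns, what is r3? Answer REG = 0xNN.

prologue: push r3 → mem[0xa5]=0x6f, sp=0xa5
prologue: push r5 → mem[0xa4]=0xd2, sp=0xa4
prologue: push r7 → mem[0xa3]=0x02, sp=0xa3
body[0] mov  r5, #0xfa → r5=0xfa
body[1] sub  r3, r6, r3 → r3=0x74
body[2] mov  r1, r7 → r1=0x02
body[3] sub  r6, r4, r2 → r6=0x40
body[4] add  r7, r1, #41 → r7=0x2b
body[5] add  r5, r1, r5 → r5=0xfc
body[6] xor  r5, r7, r3 → r5=0x5f
body[7] add  r3, r6, r6 → r3=0x80
epilogue: pop r7=0x02, sp=0xa4
epilogue: pop r5=0xd2, sp=0xa5
epilogue: pop r3=0x6f, sp=0xa6
r3 is callee-saved → restored

REG = 0x6f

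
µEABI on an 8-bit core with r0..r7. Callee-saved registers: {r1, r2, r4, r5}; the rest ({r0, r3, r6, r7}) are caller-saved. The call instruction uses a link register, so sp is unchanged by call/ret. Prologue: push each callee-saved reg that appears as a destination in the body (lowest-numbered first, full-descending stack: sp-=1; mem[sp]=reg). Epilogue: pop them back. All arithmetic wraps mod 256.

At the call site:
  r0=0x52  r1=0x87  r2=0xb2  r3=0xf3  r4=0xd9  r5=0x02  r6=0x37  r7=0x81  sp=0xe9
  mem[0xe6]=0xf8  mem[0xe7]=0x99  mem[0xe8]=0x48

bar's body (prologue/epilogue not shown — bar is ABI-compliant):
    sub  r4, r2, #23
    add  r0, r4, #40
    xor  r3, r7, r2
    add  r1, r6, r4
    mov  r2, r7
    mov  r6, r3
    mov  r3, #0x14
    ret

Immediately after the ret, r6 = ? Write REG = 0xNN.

REG = 0x33

prologue: push r1 → mem[0xe8]=0x87, sp=0xe8
prologue: push r2 → mem[0xe7]=0xb2, sp=0xe7
prologue: push r4 → mem[0xe6]=0xd9, sp=0xe6
body[0] sub  r4, r2, #23 → r4=0x9b
body[1] add  r0, r4, #40 → r0=0xc3
body[2] xor  r3, r7, r2 → r3=0x33
body[3] add  r1, r6, r4 → r1=0xd2
body[4] mov  r2, r7 → r2=0x81
body[5] mov  r6, r3 → r6=0x33
body[6] mov  r3, #0x14 → r3=0x14
epilogue: pop r4=0xd9, sp=0xe7
epilogue: pop r2=0xb2, sp=0xe8
epilogue: pop r1=0x87, sp=0xe9
r6 is caller-saved → body value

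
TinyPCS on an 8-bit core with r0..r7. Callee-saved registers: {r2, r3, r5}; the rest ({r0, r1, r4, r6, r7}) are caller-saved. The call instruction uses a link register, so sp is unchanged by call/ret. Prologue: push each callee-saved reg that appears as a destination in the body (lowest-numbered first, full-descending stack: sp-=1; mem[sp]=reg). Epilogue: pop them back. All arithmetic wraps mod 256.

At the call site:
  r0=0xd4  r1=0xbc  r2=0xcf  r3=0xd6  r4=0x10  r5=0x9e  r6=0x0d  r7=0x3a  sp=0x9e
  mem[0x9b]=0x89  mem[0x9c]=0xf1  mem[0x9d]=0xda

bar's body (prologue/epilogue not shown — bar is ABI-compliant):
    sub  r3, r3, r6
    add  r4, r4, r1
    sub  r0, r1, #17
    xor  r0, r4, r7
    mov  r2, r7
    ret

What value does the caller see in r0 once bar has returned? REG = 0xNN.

prologue: push r2 -> mem[0x9d]=0xcf, sp=0x9d
prologue: push r3 -> mem[0x9c]=0xd6, sp=0x9c
body[0] sub  r3, r3, r6 -> r3=0xc9
body[1] add  r4, r4, r1 -> r4=0xcc
body[2] sub  r0, r1, #17 -> r0=0xab
body[3] xor  r0, r4, r7 -> r0=0xf6
body[4] mov  r2, r7 -> r2=0x3a
epilogue: pop r3=0xd6, sp=0x9d
epilogue: pop r2=0xcf, sp=0x9e
r0 is caller-saved -> body value

REG = 0xf6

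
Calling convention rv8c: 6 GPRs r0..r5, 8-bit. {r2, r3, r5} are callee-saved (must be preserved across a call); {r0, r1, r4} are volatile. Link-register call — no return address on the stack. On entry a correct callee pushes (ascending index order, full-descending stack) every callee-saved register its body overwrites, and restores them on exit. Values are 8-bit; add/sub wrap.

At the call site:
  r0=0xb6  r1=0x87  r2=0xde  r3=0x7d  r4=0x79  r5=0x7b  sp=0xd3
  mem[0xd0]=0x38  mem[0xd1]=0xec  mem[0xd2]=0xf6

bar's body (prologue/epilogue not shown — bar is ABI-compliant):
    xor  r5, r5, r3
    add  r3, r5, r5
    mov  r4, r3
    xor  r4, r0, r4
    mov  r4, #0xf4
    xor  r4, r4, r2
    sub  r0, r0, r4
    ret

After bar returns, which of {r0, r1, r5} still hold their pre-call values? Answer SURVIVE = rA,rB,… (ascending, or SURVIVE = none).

SURVIVE = r1,r5

prologue: push r3 → mem[0xd2]=0x7d, sp=0xd2
prologue: push r5 → mem[0xd1]=0x7b, sp=0xd1
body[0] xor  r5, r5, r3 → r5=0x06
body[1] add  r3, r5, r5 → r3=0x0c
body[2] mov  r4, r3 → r4=0x0c
body[3] xor  r4, r0, r4 → r4=0xba
body[4] mov  r4, #0xf4 → r4=0xf4
body[5] xor  r4, r4, r2 → r4=0x2a
body[6] sub  r0, r0, r4 → r0=0x8c
epilogue: pop r5=0x7b, sp=0xd2
epilogue: pop r3=0x7d, sp=0xd3
r0: caller-saved, written=True
r1: caller-saved, written=False
r5: callee-saved, written=True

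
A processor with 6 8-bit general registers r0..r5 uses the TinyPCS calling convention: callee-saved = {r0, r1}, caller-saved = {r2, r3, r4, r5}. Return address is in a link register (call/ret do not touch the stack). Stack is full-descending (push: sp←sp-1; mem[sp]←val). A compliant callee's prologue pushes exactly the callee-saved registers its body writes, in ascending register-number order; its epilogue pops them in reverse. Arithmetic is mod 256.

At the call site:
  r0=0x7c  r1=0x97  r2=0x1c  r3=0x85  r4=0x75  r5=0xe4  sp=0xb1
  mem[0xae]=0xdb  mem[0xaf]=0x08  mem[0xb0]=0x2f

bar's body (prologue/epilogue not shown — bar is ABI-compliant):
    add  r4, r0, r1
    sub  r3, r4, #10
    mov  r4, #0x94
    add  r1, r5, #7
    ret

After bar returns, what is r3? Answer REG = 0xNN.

prologue: push r1 -> mem[0xb0]=0x97, sp=0xb0
body[0] add  r4, r0, r1 -> r4=0x13
body[1] sub  r3, r4, #10 -> r3=0x09
body[2] mov  r4, #0x94 -> r4=0x94
body[3] add  r1, r5, #7 -> r1=0xeb
epilogue: pop r1=0x97, sp=0xb1
r3 is caller-saved -> body value

REG = 0x09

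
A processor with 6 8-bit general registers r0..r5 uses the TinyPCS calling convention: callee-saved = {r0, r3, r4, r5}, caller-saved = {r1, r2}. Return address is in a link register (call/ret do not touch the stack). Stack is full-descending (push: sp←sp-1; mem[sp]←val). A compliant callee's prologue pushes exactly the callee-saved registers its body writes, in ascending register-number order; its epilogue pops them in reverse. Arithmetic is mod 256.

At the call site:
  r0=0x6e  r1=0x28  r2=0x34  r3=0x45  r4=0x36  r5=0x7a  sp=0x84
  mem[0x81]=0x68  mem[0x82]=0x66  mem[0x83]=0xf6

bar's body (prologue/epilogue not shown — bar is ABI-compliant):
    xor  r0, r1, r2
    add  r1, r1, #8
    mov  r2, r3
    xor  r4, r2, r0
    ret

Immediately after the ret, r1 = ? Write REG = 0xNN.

REG = 0x30

prologue: push r0 → mem[0x83]=0x6e, sp=0x83
prologue: push r4 → mem[0x82]=0x36, sp=0x82
body[0] xor  r0, r1, r2 → r0=0x1c
body[1] add  r1, r1, #8 → r1=0x30
body[2] mov  r2, r3 → r2=0x45
body[3] xor  r4, r2, r0 → r4=0x59
epilogue: pop r4=0x36, sp=0x83
epilogue: pop r0=0x6e, sp=0x84
r1 is caller-saved → body value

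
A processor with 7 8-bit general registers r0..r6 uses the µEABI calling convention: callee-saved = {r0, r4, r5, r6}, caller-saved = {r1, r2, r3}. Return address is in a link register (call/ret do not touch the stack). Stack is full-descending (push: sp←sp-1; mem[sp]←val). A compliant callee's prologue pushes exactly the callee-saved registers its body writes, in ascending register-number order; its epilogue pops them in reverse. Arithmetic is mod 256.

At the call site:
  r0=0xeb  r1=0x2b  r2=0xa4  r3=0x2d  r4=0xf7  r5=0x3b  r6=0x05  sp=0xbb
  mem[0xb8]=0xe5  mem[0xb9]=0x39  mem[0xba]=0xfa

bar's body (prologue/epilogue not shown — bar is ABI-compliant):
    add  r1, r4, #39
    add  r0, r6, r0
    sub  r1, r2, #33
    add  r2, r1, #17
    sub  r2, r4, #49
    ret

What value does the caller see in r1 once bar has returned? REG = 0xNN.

REG = 0x83

prologue: push r0 → mem[0xba]=0xeb, sp=0xba
body[0] add  r1, r4, #39 → r1=0x1e
body[1] add  r0, r6, r0 → r0=0xf0
body[2] sub  r1, r2, #33 → r1=0x83
body[3] add  r2, r1, #17 → r2=0x94
body[4] sub  r2, r4, #49 → r2=0xc6
epilogue: pop r0=0xeb, sp=0xbb
r1 is caller-saved → body value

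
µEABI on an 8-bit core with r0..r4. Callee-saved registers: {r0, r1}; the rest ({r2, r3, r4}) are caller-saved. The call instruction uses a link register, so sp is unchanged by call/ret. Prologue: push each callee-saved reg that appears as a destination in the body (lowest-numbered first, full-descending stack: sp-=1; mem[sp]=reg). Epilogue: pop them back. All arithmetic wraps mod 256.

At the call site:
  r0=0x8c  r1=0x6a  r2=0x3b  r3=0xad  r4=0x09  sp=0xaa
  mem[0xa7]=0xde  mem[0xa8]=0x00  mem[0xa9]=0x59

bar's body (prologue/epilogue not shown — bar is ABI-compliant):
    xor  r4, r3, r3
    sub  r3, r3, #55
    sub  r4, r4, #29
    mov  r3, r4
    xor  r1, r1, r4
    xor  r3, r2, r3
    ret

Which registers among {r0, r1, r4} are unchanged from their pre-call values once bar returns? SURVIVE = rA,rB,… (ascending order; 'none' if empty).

SURVIVE = r0,r1

prologue: push r1 -> mem[0xa9]=0x6a, sp=0xa9
body[0] xor  r4, r3, r3 -> r4=0x00
body[1] sub  r3, r3, #55 -> r3=0x76
body[2] sub  r4, r4, #29 -> r4=0xe3
body[3] mov  r3, r4 -> r3=0xe3
body[4] xor  r1, r1, r4 -> r1=0x89
body[5] xor  r3, r2, r3 -> r3=0xd8
epilogue: pop r1=0x6a, sp=0xaa
r0: callee-saved, written=False
r1: callee-saved, written=True
r4: caller-saved, written=True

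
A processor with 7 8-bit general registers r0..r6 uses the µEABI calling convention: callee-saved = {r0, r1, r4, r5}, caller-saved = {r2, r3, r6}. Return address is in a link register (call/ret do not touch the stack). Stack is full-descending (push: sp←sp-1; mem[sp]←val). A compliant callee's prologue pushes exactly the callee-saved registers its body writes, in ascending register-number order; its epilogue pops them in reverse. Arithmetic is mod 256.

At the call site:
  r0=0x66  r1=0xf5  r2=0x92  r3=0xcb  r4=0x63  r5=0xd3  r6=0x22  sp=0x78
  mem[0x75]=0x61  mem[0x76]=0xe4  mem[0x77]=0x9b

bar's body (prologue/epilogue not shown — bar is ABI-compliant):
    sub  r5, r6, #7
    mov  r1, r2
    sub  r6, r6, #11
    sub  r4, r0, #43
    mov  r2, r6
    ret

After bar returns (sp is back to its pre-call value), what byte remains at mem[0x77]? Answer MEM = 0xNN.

MEM = 0xf5

prologue: push r1 → mem[0x77]=0xf5, sp=0x77
prologue: push r4 → mem[0x76]=0x63, sp=0x76
prologue: push r5 → mem[0x75]=0xd3, sp=0x75
body[0] sub  r5, r6, #7 → r5=0x1b
body[1] mov  r1, r2 → r1=0x92
body[2] sub  r6, r6, #11 → r6=0x17
body[3] sub  r4, r0, #43 → r4=0x3b
body[4] mov  r2, r6 → r2=0x17
epilogue: pop r5=0xd3, sp=0x76
epilogue: pop r4=0x63, sp=0x77
epilogue: pop r1=0xf5, sp=0x78
prologue pushed ['r1', 'r4', 'r5'] at ['0x77', '0x76', '0x75']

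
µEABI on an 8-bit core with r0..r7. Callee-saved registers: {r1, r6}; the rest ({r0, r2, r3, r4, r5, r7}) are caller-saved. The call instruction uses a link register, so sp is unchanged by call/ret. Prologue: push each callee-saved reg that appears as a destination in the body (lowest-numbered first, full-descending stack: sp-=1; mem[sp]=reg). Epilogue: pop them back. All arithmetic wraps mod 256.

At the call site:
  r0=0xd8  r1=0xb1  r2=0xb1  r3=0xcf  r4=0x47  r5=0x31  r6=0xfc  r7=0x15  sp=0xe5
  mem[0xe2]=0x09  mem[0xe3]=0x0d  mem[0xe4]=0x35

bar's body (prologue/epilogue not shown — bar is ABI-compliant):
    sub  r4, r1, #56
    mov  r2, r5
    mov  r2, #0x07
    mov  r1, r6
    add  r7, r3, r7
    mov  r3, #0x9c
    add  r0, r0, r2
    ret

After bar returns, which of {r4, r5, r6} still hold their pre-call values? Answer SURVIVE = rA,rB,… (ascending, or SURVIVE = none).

SURVIVE = r5,r6

prologue: push r1 -> mem[0xe4]=0xb1, sp=0xe4
body[0] sub  r4, r1, #56 -> r4=0x79
body[1] mov  r2, r5 -> r2=0x31
body[2] mov  r2, #0x07 -> r2=0x07
body[3] mov  r1, r6 -> r1=0xfc
body[4] add  r7, r3, r7 -> r7=0xe4
body[5] mov  r3, #0x9c -> r3=0x9c
body[6] add  r0, r0, r2 -> r0=0xdf
epilogue: pop r1=0xb1, sp=0xe5
r4: caller-saved, written=True
r5: caller-saved, written=False
r6: callee-saved, written=False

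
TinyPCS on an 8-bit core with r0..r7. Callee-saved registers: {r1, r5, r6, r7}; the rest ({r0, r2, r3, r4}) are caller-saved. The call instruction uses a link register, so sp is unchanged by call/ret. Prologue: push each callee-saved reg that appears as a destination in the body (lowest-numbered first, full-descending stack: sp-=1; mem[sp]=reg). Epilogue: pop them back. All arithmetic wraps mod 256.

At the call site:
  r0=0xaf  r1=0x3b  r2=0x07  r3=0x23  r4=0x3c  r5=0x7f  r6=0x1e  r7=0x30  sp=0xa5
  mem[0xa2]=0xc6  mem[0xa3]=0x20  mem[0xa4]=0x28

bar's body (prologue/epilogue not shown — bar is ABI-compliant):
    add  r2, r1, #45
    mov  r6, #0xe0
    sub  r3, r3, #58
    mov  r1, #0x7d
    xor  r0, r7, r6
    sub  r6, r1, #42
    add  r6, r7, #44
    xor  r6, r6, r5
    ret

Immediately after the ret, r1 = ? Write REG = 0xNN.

REG = 0x3b

prologue: push r1 → mem[0xa4]=0x3b, sp=0xa4
prologue: push r6 → mem[0xa3]=0x1e, sp=0xa3
body[0] add  r2, r1, #45 → r2=0x68
body[1] mov  r6, #0xe0 → r6=0xe0
body[2] sub  r3, r3, #58 → r3=0xe9
body[3] mov  r1, #0x7d → r1=0x7d
body[4] xor  r0, r7, r6 → r0=0xd0
body[5] sub  r6, r1, #42 → r6=0x53
body[6] add  r6, r7, #44 → r6=0x5c
body[7] xor  r6, r6, r5 → r6=0x23
epilogue: pop r6=0x1e, sp=0xa4
epilogue: pop r1=0x3b, sp=0xa5
r1 is callee-saved → restored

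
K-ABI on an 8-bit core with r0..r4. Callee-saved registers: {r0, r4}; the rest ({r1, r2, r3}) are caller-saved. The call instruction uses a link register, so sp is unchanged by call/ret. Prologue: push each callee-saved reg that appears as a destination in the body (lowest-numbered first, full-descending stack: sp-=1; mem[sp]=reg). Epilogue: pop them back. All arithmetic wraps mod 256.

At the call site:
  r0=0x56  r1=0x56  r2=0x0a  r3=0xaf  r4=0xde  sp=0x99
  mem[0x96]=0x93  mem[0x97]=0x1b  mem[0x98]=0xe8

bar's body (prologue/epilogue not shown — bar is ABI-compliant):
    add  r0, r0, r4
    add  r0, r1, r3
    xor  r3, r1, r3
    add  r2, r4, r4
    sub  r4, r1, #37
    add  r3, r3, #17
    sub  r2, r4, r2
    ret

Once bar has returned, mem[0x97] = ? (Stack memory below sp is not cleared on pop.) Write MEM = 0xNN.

prologue: push r0 -> mem[0x98]=0x56, sp=0x98
prologue: push r4 -> mem[0x97]=0xde, sp=0x97
body[0] add  r0, r0, r4 -> r0=0x34
body[1] add  r0, r1, r3 -> r0=0x05
body[2] xor  r3, r1, r3 -> r3=0xf9
body[3] add  r2, r4, r4 -> r2=0xbc
body[4] sub  r4, r1, #37 -> r4=0x31
body[5] add  r3, r3, #17 -> r3=0x0a
body[6] sub  r2, r4, r2 -> r2=0x75
epilogue: pop r4=0xde, sp=0x98
epilogue: pop r0=0x56, sp=0x99
prologue pushed ['r0', 'r4'] at ['0x98', '0x97']

MEM = 0xde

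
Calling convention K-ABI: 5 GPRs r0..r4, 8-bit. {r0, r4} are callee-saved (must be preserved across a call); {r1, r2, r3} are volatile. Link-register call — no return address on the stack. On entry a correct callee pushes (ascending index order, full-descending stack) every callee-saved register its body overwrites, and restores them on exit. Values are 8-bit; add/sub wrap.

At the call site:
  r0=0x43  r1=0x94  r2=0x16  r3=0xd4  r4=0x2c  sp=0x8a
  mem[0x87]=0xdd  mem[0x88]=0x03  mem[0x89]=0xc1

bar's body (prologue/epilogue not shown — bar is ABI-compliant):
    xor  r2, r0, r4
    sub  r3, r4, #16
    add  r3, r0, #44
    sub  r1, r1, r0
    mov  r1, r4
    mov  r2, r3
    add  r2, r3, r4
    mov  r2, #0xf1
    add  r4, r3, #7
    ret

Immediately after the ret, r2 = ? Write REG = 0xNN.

prologue: push r4 -> mem[0x89]=0x2c, sp=0x89
body[0] xor  r2, r0, r4 -> r2=0x6f
body[1] sub  r3, r4, #16 -> r3=0x1c
body[2] add  r3, r0, #44 -> r3=0x6f
body[3] sub  r1, r1, r0 -> r1=0x51
body[4] mov  r1, r4 -> r1=0x2c
body[5] mov  r2, r3 -> r2=0x6f
body[6] add  r2, r3, r4 -> r2=0x9b
body[7] mov  r2, #0xf1 -> r2=0xf1
body[8] add  r4, r3, #7 -> r4=0x76
epilogue: pop r4=0x2c, sp=0x8a
r2 is caller-saved -> body value

REG = 0xf1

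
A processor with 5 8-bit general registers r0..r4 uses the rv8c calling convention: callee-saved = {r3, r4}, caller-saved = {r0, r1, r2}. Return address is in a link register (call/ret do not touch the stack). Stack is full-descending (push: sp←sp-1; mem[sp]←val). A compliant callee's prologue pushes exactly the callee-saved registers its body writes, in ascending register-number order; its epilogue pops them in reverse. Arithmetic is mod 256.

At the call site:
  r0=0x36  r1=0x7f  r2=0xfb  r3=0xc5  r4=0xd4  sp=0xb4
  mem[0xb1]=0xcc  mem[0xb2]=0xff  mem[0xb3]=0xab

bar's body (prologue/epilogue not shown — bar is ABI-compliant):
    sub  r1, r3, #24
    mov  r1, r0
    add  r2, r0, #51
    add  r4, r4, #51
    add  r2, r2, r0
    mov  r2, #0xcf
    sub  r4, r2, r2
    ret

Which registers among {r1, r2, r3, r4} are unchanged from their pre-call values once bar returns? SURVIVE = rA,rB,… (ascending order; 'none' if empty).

prologue: push r4 → mem[0xb3]=0xd4, sp=0xb3
body[0] sub  r1, r3, #24 → r1=0xad
body[1] mov  r1, r0 → r1=0x36
body[2] add  r2, r0, #51 → r2=0x69
body[3] add  r4, r4, #51 → r4=0x07
body[4] add  r2, r2, r0 → r2=0x9f
body[5] mov  r2, #0xcf → r2=0xcf
body[6] sub  r4, r2, r2 → r4=0x00
epilogue: pop r4=0xd4, sp=0xb4
r1: caller-saved, written=True
r2: caller-saved, written=True
r3: callee-saved, written=False
r4: callee-saved, written=True

SURVIVE = r3,r4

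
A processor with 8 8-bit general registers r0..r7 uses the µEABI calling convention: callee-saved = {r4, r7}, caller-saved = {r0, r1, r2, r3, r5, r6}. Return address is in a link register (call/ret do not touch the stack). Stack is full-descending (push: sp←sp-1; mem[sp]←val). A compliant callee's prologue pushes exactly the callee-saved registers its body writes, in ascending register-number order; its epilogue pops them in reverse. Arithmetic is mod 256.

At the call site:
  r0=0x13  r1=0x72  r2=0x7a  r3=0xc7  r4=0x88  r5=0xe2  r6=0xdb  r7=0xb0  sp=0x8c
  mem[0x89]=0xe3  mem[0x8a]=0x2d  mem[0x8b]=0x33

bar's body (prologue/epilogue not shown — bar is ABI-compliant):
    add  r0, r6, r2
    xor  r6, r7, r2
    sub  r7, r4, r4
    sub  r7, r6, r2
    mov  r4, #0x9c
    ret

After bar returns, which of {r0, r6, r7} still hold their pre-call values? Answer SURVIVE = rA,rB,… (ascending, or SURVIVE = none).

prologue: push r4 → mem[0x8b]=0x88, sp=0x8b
prologue: push r7 → mem[0x8a]=0xb0, sp=0x8a
body[0] add  r0, r6, r2 → r0=0x55
body[1] xor  r6, r7, r2 → r6=0xca
body[2] sub  r7, r4, r4 → r7=0x00
body[3] sub  r7, r6, r2 → r7=0x50
body[4] mov  r4, #0x9c → r4=0x9c
epilogue: pop r7=0xb0, sp=0x8b
epilogue: pop r4=0x88, sp=0x8c
r0: caller-saved, written=True
r6: caller-saved, written=True
r7: callee-saved, written=True

SURVIVE = r7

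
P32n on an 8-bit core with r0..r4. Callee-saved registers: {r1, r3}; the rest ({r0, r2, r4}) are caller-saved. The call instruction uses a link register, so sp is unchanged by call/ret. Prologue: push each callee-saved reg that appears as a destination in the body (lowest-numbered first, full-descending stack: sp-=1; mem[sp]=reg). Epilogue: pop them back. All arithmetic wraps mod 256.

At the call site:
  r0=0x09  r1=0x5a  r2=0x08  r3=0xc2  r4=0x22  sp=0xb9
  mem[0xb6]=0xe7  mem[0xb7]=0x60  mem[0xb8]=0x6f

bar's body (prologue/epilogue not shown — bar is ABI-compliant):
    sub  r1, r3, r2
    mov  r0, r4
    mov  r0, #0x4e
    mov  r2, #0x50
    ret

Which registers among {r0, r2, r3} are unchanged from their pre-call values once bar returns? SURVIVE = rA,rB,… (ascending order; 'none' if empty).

SURVIVE = r3

prologue: push r1 → mem[0xb8]=0x5a, sp=0xb8
body[0] sub  r1, r3, r2 → r1=0xba
body[1] mov  r0, r4 → r0=0x22
body[2] mov  r0, #0x4e → r0=0x4e
body[3] mov  r2, #0x50 → r2=0x50
epilogue: pop r1=0x5a, sp=0xb9
r0: caller-saved, written=True
r2: caller-saved, written=True
r3: callee-saved, written=False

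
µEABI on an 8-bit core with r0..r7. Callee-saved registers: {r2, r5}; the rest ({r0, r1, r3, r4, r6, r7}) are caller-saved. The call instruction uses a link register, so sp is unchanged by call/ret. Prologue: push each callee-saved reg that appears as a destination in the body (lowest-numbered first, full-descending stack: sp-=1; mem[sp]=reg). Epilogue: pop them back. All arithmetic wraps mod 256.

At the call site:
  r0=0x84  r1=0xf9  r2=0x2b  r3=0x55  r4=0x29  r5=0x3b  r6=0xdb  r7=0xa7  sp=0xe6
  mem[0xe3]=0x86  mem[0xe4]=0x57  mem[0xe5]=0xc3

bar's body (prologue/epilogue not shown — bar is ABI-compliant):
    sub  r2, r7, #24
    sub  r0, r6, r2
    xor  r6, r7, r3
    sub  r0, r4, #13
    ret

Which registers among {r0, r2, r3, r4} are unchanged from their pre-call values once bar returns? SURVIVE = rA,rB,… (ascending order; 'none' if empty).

prologue: push r2 -> mem[0xe5]=0x2b, sp=0xe5
body[0] sub  r2, r7, #24 -> r2=0x8f
body[1] sub  r0, r6, r2 -> r0=0x4c
body[2] xor  r6, r7, r3 -> r6=0xf2
body[3] sub  r0, r4, #13 -> r0=0x1c
epilogue: pop r2=0x2b, sp=0xe6
r0: caller-saved, written=True
r2: callee-saved, written=True
r3: caller-saved, written=False
r4: caller-saved, written=False

SURVIVE = r2,r3,r4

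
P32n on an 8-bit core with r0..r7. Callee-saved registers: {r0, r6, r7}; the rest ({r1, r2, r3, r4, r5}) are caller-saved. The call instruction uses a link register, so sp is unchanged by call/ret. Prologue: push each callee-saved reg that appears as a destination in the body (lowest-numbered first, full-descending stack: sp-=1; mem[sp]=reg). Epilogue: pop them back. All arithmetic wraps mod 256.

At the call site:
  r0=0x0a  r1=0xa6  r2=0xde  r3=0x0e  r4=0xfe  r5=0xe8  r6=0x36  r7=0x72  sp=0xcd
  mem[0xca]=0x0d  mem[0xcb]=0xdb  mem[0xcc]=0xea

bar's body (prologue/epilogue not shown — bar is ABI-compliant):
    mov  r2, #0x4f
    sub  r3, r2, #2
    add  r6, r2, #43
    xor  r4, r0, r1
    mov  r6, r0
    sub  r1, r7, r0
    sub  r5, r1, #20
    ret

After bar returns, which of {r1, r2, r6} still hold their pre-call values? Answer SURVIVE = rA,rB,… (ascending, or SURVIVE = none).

prologue: push r6 -> mem[0xcc]=0x36, sp=0xcc
body[0] mov  r2, #0x4f -> r2=0x4f
body[1] sub  r3, r2, #2 -> r3=0x4d
body[2] add  r6, r2, #43 -> r6=0x7a
body[3] xor  r4, r0, r1 -> r4=0xac
body[4] mov  r6, r0 -> r6=0x0a
body[5] sub  r1, r7, r0 -> r1=0x68
body[6] sub  r5, r1, #20 -> r5=0x54
epilogue: pop r6=0x36, sp=0xcd
r1: caller-saved, written=True
r2: caller-saved, written=True
r6: callee-saved, written=True

SURVIVE = r6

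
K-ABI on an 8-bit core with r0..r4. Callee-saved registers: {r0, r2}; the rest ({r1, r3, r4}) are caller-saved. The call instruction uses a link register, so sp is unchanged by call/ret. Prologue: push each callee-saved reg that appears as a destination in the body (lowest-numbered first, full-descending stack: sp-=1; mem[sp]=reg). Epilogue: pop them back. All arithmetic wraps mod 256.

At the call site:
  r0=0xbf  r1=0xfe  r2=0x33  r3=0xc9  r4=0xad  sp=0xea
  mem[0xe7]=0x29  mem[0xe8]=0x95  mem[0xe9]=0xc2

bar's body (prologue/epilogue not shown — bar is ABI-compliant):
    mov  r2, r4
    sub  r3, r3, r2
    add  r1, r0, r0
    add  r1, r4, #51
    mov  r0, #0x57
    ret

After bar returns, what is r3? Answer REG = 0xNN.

REG = 0x1c

prologue: push r0 -> mem[0xe9]=0xbf, sp=0xe9
prologue: push r2 -> mem[0xe8]=0x33, sp=0xe8
body[0] mov  r2, r4 -> r2=0xad
body[1] sub  r3, r3, r2 -> r3=0x1c
body[2] add  r1, r0, r0 -> r1=0x7e
body[3] add  r1, r4, #51 -> r1=0xe0
body[4] mov  r0, #0x57 -> r0=0x57
epilogue: pop r2=0x33, sp=0xe9
epilogue: pop r0=0xbf, sp=0xea
r3 is caller-saved -> body value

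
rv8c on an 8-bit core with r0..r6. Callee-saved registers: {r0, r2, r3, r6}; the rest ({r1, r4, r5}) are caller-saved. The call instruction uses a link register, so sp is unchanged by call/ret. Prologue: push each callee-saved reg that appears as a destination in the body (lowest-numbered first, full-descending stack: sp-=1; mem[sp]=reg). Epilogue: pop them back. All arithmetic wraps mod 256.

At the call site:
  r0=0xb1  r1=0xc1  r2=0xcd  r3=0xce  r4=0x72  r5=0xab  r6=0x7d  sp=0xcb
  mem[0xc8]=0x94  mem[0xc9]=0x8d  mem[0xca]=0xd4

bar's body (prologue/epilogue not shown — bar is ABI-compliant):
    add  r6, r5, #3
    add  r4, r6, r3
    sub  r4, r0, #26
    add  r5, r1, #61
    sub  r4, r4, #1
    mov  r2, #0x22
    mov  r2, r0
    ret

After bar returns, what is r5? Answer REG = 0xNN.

prologue: push r2 -> mem[0xca]=0xcd, sp=0xca
prologue: push r6 -> mem[0xc9]=0x7d, sp=0xc9
body[0] add  r6, r5, #3 -> r6=0xae
body[1] add  r4, r6, r3 -> r4=0x7c
body[2] sub  r4, r0, #26 -> r4=0x97
body[3] add  r5, r1, #61 -> r5=0xfe
body[4] sub  r4, r4, #1 -> r4=0x96
body[5] mov  r2, #0x22 -> r2=0x22
body[6] mov  r2, r0 -> r2=0xb1
epilogue: pop r6=0x7d, sp=0xca
epilogue: pop r2=0xcd, sp=0xcb
r5 is caller-saved -> body value

REG = 0xfe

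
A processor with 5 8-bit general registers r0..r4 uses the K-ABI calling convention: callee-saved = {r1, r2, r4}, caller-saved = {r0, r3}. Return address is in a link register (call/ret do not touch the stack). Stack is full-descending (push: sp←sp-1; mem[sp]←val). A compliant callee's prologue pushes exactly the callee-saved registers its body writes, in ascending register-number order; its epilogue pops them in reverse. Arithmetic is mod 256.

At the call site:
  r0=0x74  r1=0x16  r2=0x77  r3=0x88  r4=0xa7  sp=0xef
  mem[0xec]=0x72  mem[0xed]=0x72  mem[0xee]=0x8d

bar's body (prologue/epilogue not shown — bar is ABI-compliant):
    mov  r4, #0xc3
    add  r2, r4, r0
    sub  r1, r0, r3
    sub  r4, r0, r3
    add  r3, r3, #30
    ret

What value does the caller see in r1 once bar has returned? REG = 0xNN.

REG = 0x16

prologue: push r1 -> mem[0xee]=0x16, sp=0xee
prologue: push r2 -> mem[0xed]=0x77, sp=0xed
prologue: push r4 -> mem[0xec]=0xa7, sp=0xec
body[0] mov  r4, #0xc3 -> r4=0xc3
body[1] add  r2, r4, r0 -> r2=0x37
body[2] sub  r1, r0, r3 -> r1=0xec
body[3] sub  r4, r0, r3 -> r4=0xec
body[4] add  r3, r3, #30 -> r3=0xa6
epilogue: pop r4=0xa7, sp=0xed
epilogue: pop r2=0x77, sp=0xee
epilogue: pop r1=0x16, sp=0xef
r1 is callee-saved -> restored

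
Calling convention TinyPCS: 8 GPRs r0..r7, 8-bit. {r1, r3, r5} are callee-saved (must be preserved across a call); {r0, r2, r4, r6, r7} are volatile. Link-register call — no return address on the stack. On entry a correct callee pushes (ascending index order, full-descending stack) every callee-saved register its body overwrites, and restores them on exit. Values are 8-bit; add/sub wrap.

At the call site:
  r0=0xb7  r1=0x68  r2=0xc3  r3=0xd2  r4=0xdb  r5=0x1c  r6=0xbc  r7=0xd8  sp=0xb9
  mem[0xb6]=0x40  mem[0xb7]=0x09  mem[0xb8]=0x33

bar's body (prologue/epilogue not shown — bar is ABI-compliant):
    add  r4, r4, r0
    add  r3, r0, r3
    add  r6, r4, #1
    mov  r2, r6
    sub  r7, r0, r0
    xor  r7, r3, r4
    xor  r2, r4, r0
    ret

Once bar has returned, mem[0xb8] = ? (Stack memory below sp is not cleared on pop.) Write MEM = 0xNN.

prologue: push r3 → mem[0xb8]=0xd2, sp=0xb8
body[0] add  r4, r4, r0 → r4=0x92
body[1] add  r3, r0, r3 → r3=0x89
body[2] add  r6, r4, #1 → r6=0x93
body[3] mov  r2, r6 → r2=0x93
body[4] sub  r7, r0, r0 → r7=0x00
body[5] xor  r7, r3, r4 → r7=0x1b
body[6] xor  r2, r4, r0 → r2=0x25
epilogue: pop r3=0xd2, sp=0xb9
prologue pushed ['r3'] at ['0xb8']

MEM = 0xd2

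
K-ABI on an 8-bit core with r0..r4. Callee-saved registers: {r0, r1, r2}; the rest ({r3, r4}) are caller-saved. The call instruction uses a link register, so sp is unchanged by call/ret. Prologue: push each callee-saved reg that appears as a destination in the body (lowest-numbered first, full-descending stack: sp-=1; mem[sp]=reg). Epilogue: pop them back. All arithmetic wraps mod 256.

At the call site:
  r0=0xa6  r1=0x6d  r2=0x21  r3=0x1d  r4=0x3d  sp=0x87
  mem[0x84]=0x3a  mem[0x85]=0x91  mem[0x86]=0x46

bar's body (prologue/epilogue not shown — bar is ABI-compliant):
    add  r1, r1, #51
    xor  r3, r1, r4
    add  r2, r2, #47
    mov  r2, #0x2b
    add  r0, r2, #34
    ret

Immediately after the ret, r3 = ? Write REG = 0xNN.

REG = 0x9d

prologue: push r0 → mem[0x86]=0xa6, sp=0x86
prologue: push r1 → mem[0x85]=0x6d, sp=0x85
prologue: push r2 → mem[0x84]=0x21, sp=0x84
body[0] add  r1, r1, #51 → r1=0xa0
body[1] xor  r3, r1, r4 → r3=0x9d
body[2] add  r2, r2, #47 → r2=0x50
body[3] mov  r2, #0x2b → r2=0x2b
body[4] add  r0, r2, #34 → r0=0x4d
epilogue: pop r2=0x21, sp=0x85
epilogue: pop r1=0x6d, sp=0x86
epilogue: pop r0=0xa6, sp=0x87
r3 is caller-saved → body value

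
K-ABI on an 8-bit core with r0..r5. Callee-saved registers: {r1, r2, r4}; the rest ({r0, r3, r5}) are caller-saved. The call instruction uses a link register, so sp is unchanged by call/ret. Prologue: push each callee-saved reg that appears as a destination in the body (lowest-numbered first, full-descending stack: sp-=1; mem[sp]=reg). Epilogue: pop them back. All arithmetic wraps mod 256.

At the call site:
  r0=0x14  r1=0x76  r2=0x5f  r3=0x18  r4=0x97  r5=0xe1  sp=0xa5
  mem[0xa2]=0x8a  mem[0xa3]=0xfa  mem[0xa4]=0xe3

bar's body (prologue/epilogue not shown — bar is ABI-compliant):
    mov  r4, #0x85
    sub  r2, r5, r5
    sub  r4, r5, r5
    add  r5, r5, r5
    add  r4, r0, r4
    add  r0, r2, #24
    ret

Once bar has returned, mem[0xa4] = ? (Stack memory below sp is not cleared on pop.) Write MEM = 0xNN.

prologue: push r2 → mem[0xa4]=0x5f, sp=0xa4
prologue: push r4 → mem[0xa3]=0x97, sp=0xa3
body[0] mov  r4, #0x85 → r4=0x85
body[1] sub  r2, r5, r5 → r2=0x00
body[2] sub  r4, r5, r5 → r4=0x00
body[3] add  r5, r5, r5 → r5=0xc2
body[4] add  r4, r0, r4 → r4=0x14
body[5] add  r0, r2, #24 → r0=0x18
epilogue: pop r4=0x97, sp=0xa4
epilogue: pop r2=0x5f, sp=0xa5
prologue pushed ['r2', 'r4'] at ['0xa4', '0xa3']

MEM = 0x5f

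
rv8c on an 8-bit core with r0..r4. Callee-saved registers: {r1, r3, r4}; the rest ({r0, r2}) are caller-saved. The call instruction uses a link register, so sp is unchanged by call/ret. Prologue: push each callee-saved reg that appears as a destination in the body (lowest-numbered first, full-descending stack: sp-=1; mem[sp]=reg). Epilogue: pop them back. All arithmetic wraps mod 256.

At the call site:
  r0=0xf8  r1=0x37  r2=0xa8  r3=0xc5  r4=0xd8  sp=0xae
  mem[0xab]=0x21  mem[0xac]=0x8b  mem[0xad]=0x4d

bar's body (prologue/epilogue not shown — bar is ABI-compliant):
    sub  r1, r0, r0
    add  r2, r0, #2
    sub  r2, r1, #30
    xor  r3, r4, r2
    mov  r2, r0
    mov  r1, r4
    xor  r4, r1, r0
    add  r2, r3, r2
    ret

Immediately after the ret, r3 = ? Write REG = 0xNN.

REG = 0xc5

prologue: push r1 -> mem[0xad]=0x37, sp=0xad
prologue: push r3 -> mem[0xac]=0xc5, sp=0xac
prologue: push r4 -> mem[0xab]=0xd8, sp=0xab
body[0] sub  r1, r0, r0 -> r1=0x00
body[1] add  r2, r0, #2 -> r2=0xfa
body[2] sub  r2, r1, #30 -> r2=0xe2
body[3] xor  r3, r4, r2 -> r3=0x3a
body[4] mov  r2, r0 -> r2=0xf8
body[5] mov  r1, r4 -> r1=0xd8
body[6] xor  r4, r1, r0 -> r4=0x20
body[7] add  r2, r3, r2 -> r2=0x32
epilogue: pop r4=0xd8, sp=0xac
epilogue: pop r3=0xc5, sp=0xad
epilogue: pop r1=0x37, sp=0xae
r3 is callee-saved -> restored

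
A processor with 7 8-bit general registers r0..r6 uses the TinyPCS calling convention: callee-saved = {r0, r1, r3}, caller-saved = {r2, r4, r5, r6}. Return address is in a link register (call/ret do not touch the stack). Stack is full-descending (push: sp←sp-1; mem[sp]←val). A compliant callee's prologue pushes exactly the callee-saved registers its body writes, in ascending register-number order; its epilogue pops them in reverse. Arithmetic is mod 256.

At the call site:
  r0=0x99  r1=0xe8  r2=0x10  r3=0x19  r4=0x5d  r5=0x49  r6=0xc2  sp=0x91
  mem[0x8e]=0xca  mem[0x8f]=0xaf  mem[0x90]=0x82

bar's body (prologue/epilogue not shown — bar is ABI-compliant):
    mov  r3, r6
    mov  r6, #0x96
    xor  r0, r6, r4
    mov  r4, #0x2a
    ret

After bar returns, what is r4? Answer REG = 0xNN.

REG = 0x2a

prologue: push r0 -> mem[0x90]=0x99, sp=0x90
prologue: push r3 -> mem[0x8f]=0x19, sp=0x8f
body[0] mov  r3, r6 -> r3=0xc2
body[1] mov  r6, #0x96 -> r6=0x96
body[2] xor  r0, r6, r4 -> r0=0xcb
body[3] mov  r4, #0x2a -> r4=0x2a
epilogue: pop r3=0x19, sp=0x90
epilogue: pop r0=0x99, sp=0x91
r4 is caller-saved -> body value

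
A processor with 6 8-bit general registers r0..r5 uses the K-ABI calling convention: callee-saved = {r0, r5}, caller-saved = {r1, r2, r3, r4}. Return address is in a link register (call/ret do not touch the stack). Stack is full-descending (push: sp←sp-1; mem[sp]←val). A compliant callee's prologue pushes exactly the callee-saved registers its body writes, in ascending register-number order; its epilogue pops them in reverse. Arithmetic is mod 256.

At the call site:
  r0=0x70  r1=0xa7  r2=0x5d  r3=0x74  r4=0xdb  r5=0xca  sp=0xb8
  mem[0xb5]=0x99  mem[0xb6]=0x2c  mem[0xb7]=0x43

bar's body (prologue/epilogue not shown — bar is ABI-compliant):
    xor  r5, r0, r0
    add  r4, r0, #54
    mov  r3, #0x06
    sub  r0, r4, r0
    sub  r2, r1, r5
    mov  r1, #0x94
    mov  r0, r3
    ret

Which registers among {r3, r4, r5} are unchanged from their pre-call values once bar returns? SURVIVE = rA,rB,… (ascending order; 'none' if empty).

SURVIVE = r5

prologue: push r0 -> mem[0xb7]=0x70, sp=0xb7
prologue: push r5 -> mem[0xb6]=0xca, sp=0xb6
body[0] xor  r5, r0, r0 -> r5=0x00
body[1] add  r4, r0, #54 -> r4=0xa6
body[2] mov  r3, #0x06 -> r3=0x06
body[3] sub  r0, r4, r0 -> r0=0x36
body[4] sub  r2, r1, r5 -> r2=0xa7
body[5] mov  r1, #0x94 -> r1=0x94
body[6] mov  r0, r3 -> r0=0x06
epilogue: pop r5=0xca, sp=0xb7
epilogue: pop r0=0x70, sp=0xb8
r3: caller-saved, written=True
r4: caller-saved, written=True
r5: callee-saved, written=True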